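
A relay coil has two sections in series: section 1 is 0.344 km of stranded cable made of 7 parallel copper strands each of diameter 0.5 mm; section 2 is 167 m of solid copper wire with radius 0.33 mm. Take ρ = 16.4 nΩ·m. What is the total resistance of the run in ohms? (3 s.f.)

12.1 Ω

ρ = 16.4 nΩ·m = 1.64×10^-8 Ω·m
Section 1: A_strand = π(2.5000e-04)² = 1.963e-07 m²; R₁ = ρL/(N·A_s) = (1.64×10^-8)(344)/(7×1.963e-07) = 4.105 Ω
Section 2: A = πr² = π(3.3000e-04 m)² = 3.421e-07 m²
R₂ = (1.64×10^-8)(167)/(3.421e-07) = 8.005 Ω
R = R₁ + R₂ = 12.1 Ω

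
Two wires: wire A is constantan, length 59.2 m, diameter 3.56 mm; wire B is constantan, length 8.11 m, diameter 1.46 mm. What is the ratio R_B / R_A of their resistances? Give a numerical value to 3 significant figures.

0.815

R ∝ ρL/d², so R_B/R_A = (L_B/L_A) × (d_A/d_B)²
= (8.11/59.2) × (3.56/1.46)² = 0.815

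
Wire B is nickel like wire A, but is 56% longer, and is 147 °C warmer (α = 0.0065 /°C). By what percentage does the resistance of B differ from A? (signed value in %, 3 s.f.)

205%

R ∝ ρL/d² with ρ ∝ (1+αΔT), so R_B/R_A = (1 + 56/100) × (1 + 0.0065×147)
= 1.56 × 1.956 = 3.051
(R_B − R_A)/R_A = 3.051 − 1 = 205%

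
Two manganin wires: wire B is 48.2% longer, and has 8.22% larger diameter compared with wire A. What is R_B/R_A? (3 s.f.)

1.27

R ∝ L/d², so R_B/R_A = (1 + 48.2/100) × (1 + 8.22/100)⁻²
= 1.482 × 0.8539 = 1.27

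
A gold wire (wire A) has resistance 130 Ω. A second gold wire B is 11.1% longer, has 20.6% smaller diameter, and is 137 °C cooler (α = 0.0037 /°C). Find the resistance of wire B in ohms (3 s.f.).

113 Ω

R ∝ ρL/d² with ρ ∝ (1+αΔT), so R_B/R_A = (1 + 11.1/100) × (1 − 20.6/100)⁻² × (1 − 0.0037×137)
= 1.111 × 1.586 × 0.4931 = 0.869
R_B = 0.869 × 130 = 113 Ω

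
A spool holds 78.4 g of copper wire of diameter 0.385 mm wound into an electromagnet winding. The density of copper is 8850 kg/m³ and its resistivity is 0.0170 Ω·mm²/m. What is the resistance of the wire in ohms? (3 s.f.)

ρ = 0.0170 Ω·mm²/m = 1.70×10^-8 Ω·m
A = π(d/2)² = π(1.9250e-04 m)² = 1.1642e-07 m²
L = m/(density·A) = 0.0784/(8850×1.1642e-07) = 76.1 m
R = ρL/A = (1.70×10^-8)(76.1)/(1.1642e-07) = 11.1 Ω

11.1 Ω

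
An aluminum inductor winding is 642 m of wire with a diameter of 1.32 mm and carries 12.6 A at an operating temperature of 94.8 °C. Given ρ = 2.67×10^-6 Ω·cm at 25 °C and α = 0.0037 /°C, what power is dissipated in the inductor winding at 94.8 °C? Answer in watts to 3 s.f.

2500 W

ρ = 2.67×10^-6 Ω·cm = 2.67×10^-8 Ω·m
A = π(d/2)² = π(6.6000e-04 m)² = 1.368e-06 m²
R₍25₎ = ρL/A = (2.67×10^-8)(642)/(1.368e-06) = 12.53 Ω
R₍94.8₎ = R₍25₎(1 + αΔT) = 12.53 × (1 + 0.0037×69.8) = 15.76 Ω
P = I²R = (12.6)² × 15.76 = 2500 W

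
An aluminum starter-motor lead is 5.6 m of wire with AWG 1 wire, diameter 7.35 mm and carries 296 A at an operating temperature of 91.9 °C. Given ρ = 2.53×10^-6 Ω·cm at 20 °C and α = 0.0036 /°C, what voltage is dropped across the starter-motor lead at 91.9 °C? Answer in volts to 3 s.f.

1.24 V

ρ = 2.53×10^-6 Ω·cm = 2.53×10^-8 Ω·m
A = π(7.35/2 mm)² = π(3.6750e-03 m)² = 4.243e-05 m²
R₍20₎ = ρL/A = (2.53×10^-8)(5.6)/(4.243e-05) = 0.003339 Ω
R₍91.9₎ = R₍20₎(1 + αΔT) = 0.003339 × (1 + 0.0036×71.9) = 0.004204 Ω
V = IR = 296 × 0.004204 = 1.24 V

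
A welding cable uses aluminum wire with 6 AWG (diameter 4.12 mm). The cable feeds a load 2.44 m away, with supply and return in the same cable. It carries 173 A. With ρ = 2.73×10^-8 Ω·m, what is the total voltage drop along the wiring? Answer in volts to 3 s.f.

A = π(4.12/2 mm)² = π(2.0600e-03 m)² = 1.333e-05 m²
Total conductor length (both ways) L = 2 × 2.44 = 4.88 m
R = ρL/A = (2.73×10^-8)(4.88)/(1.333e-05) = 0.009993 Ω
V = IR = 173 × 0.009993 = 1.73 V

1.73 V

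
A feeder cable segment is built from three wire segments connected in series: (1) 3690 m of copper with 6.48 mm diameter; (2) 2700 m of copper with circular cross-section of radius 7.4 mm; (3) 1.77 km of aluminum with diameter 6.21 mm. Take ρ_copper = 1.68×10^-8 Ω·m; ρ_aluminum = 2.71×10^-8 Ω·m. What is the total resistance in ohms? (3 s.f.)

3.73 Ω

Seg 1: A = π(d/2)² = π(3.2400e-03 m)² = 3.298e-05 m²
R_1 = (1.68×10^-8)(3690)/(3.298e-05) = 1.88 Ω
Seg 2: A = πr² = π(7.4000e-03 m)² = 1.720e-04 m²
R_2 = (1.68×10^-8)(2700)/(1.720e-04) = 0.2637 Ω
Seg 3: A = π(d/2)² = π(3.1050e-03 m)² = 3.029e-05 m²
R_3 = (2.71×10^-8)(1770)/(3.029e-05) = 1.584 Ω
R_total = R_1 + R_2 + R_3 = 3.73 Ω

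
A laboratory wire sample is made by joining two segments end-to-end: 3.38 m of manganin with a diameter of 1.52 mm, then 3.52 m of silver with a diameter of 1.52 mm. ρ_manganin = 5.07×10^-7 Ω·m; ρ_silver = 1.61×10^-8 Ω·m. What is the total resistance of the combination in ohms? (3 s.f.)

Segment 1: A = π(d/2)² = π(7.6000e-04 m)² = 1.815e-06 m²
R₁ = ρL/A = (5.07×10^-7)(3.38)/(1.815e-06) = 0.9444 Ω
R₂ = (1.61×10^-8)(3.52)/(1.815e-06) = 0.03123 Ω
R = R₁ + R₂ = 0.976 Ω

0.976 Ω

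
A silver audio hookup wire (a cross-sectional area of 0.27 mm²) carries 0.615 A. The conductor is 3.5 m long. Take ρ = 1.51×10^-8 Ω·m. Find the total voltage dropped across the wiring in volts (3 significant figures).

A = 0.27 mm² = 2.700e-07 m²
R = ρL/A = (1.51×10^-8)(3.5)/(2.700e-07) = 0.1957 Ω
V = IR = 0.615 × 0.1957 = 0.120 V

0.120 V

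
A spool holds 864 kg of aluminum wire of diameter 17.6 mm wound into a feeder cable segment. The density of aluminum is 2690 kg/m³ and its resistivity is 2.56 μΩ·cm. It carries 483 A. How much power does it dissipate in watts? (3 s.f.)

32400 W

ρ = 2.56 μΩ·cm = 2.56×10^-8 Ω·m
A = π(d/2)² = π(8.8000e-03 m)² = 2.4328e-04 m²
L = m/(density·A) = 864/(2690×2.4328e-04) = 1320 m
R = ρL/A = (2.56×10^-8)(1320)/(2.4328e-04) = 0.1389 Ω
P = I²R = (483)² × 0.1389 = 32400 W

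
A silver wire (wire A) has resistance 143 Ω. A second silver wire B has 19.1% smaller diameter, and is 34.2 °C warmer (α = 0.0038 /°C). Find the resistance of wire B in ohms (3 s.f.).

R ∝ ρL/d² with ρ ∝ (1+αΔT), so R_B/R_A = (1 − 19.1/100)⁻² × (1 + 0.0038×34.2)
= 1.528 × 1.13 = 1.726
R_B = 1.726 × 143 = 247 Ω

247 Ω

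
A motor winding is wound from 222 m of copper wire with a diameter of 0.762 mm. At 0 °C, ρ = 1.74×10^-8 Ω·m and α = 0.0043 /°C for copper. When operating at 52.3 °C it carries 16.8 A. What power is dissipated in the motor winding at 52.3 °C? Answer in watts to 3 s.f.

2930 W

A = π(d/2)² = π(3.8100e-04 m)² = 4.560e-07 m²
R₍0₎ = ρL/A = (1.74×10^-8)(222)/(4.560e-07) = 8.47 Ω
R₍52.3₎ = R₍0₎(1 + αΔT) = 8.47 × (1 + 0.0043×52.3) = 10.38 Ω
P = I²R = (16.8)² × 10.38 = 2930 W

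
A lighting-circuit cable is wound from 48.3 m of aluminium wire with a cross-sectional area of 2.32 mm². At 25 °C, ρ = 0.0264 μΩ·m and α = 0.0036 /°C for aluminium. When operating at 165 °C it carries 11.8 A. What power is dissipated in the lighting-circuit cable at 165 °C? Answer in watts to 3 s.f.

115 W

ρ = 0.0264 μΩ·m = 2.64×10^-8 Ω·m
A = 2.32 mm² = 2.320e-06 m²
R₍25₎ = ρL/A = (2.64×10^-8)(48.3)/(2.320e-06) = 0.5496 Ω
R₍165₎ = R₍25₎(1 + αΔT) = 0.5496 × (1 + 0.0036×140) = 0.8266 Ω
P = I²R = (11.8)² × 0.8266 = 115 W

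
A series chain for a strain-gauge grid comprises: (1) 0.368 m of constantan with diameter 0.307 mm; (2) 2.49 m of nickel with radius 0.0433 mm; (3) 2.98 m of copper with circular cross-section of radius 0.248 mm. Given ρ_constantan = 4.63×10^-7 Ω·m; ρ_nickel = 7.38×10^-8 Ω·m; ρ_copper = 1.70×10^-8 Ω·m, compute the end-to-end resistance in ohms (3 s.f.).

Seg 1: A = π(d/2)² = π(1.5350e-04 m)² = 7.402e-08 m²
R_1 = (4.63×10^-7)(0.368)/(7.402e-08) = 2.302 Ω
Seg 2: A = πr² = π(4.3300e-05 m)² = 5.890e-09 m²
R_2 = (7.38×10^-8)(2.49)/(5.890e-09) = 31.2 Ω
Seg 3: A = πr² = π(2.4800e-04 m)² = 1.932e-07 m²
R_3 = (1.70×10^-8)(2.98)/(1.932e-07) = 0.2622 Ω
R_total = R_1 + R_2 + R_3 = 33.8 Ω

33.8 Ω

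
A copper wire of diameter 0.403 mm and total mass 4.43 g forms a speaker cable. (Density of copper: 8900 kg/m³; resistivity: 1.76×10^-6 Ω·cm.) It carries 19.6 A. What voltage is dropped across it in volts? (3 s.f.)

ρ = 1.76×10^-6 Ω·cm = 1.76×10^-8 Ω·m
A = π(d/2)² = π(2.0150e-04 m)² = 1.2756e-07 m²
L = m/(density·A) = 0.00443/(8900×1.2756e-07) = 3.902 m
R = ρL/A = (1.76×10^-8)(3.902)/(1.2756e-07) = 0.5384 Ω
V = IR = 19.6 × 0.5384 = 10.6 V

10.6 V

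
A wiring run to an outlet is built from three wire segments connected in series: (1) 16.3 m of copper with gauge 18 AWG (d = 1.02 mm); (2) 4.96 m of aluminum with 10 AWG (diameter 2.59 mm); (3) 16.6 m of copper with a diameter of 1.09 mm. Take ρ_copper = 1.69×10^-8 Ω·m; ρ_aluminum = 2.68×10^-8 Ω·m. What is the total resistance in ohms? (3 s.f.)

Seg 1: A = π(1.02/2 mm)² = π(5.1000e-04 m)² = 8.171e-07 m²
R_1 = (1.69×10^-8)(16.3)/(8.171e-07) = 0.3371 Ω
Seg 2: A = π(2.59/2 mm)² = π(1.2950e-03 m)² = 5.269e-06 m²
R_2 = (2.68×10^-8)(4.96)/(5.269e-06) = 0.02523 Ω
Seg 3: A = π(d/2)² = π(5.4500e-04 m)² = 9.331e-07 m²
R_3 = (1.69×10^-8)(16.6)/(9.331e-07) = 0.3006 Ω
R_total = R_1 + R_2 + R_3 = 0.663 Ω

0.663 Ω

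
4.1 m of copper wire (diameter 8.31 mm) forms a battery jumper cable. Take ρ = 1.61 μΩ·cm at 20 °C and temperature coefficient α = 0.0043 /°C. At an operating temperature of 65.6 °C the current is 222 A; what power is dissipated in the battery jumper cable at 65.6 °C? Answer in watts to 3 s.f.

71.7 W

ρ = 1.61 μΩ·cm = 1.61×10^-8 Ω·m
A = π(d/2)² = π(4.1550e-03 m)² = 5.424e-05 m²
R₍20₎ = ρL/A = (1.61×10^-8)(4.1)/(5.424e-05) = 0.001217 Ω
R₍65.6₎ = R₍20₎(1 + αΔT) = 0.001217 × (1 + 0.0043×45.6) = 0.001456 Ω
P = I²R = (222)² × 0.001456 = 71.7 W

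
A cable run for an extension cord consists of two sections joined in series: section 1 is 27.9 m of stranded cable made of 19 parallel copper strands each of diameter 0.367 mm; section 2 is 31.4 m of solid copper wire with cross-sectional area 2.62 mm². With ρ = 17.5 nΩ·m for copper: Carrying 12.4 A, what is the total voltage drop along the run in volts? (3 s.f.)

ρ = 17.5 nΩ·m = 1.75×10^-8 Ω·m
Section 1: A_strand = π(1.8350e-04)² = 1.058e-07 m²; R₁ = ρL/(N·A_s) = (1.75×10^-8)(27.9)/(19×1.058e-07) = 0.2429 Ω
Section 2: A = 2.62 mm² = 2.620e-06 m²
R₂ = (1.75×10^-8)(31.4)/(2.620e-06) = 0.2097 Ω
R = R₁ + R₂ = 0.4527 Ω
V = IR = 12.4 × 0.4527 = 5.61 V

5.61 V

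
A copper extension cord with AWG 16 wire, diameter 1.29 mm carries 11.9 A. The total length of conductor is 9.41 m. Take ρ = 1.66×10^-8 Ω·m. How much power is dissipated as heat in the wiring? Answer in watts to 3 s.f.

A = π(1.29/2 mm)² = π(6.4500e-04 m)² = 1.307e-06 m²
R = ρL/A = (1.66×10^-8)(9.41)/(1.307e-06) = 0.1195 Ω
P = I²R = (11.9)² × 0.1195 = 16.9 W

16.9 W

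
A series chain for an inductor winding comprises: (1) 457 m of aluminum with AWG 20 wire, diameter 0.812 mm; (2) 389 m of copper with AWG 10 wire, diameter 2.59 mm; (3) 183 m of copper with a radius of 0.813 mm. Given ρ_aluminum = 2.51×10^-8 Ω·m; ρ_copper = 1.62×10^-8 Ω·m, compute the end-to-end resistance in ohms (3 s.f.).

24.8 Ω

Seg 1: A = π(0.812/2 mm)² = π(4.0600e-04 m)² = 5.178e-07 m²
R_1 = (2.51×10^-8)(457)/(5.178e-07) = 22.15 Ω
Seg 2: A = π(2.59/2 mm)² = π(1.2950e-03 m)² = 5.269e-06 m²
R_2 = (1.62×10^-8)(389)/(5.269e-06) = 1.196 Ω
Seg 3: A = πr² = π(8.1300e-04 m)² = 2.076e-06 m²
R_3 = (1.62×10^-8)(183)/(2.076e-06) = 1.428 Ω
R_total = R_1 + R_2 + R_3 = 24.8 Ω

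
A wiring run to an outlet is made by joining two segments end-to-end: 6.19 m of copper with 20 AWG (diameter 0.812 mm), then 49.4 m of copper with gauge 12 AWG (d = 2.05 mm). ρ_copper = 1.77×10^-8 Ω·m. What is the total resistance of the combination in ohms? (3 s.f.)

Segment 1: A = π(0.812/2 mm)² = π(4.0600e-04 m)² = 5.178e-07 m²
R₁ = ρL/A = (1.77×10^-8)(6.19)/(5.178e-07) = 0.2116 Ω
Segment 2: A = π(2.05/2 mm)² = π(1.0250e-03 m)² = 3.301e-06 m²
R₂ = (1.77×10^-8)(49.4)/(3.301e-06) = 0.2649 Ω
R = R₁ + R₂ = 0.476 Ω

0.476 Ω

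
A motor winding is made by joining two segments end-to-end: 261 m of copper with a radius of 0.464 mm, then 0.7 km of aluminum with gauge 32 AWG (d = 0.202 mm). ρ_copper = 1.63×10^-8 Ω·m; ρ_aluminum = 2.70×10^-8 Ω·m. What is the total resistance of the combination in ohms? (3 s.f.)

596 Ω

Segment 1: A = πr² = π(4.6400e-04 m)² = 6.764e-07 m²
R₁ = ρL/A = (1.63×10^-8)(261)/(6.764e-07) = 6.29 Ω
Segment 2: A = π(0.202/2 mm)² = π(1.0100e-04 m)² = 3.205e-08 m²
R₂ = (2.70×10^-8)(700)/(3.205e-08) = 589.8 Ω
R = R₁ + R₂ = 596 Ω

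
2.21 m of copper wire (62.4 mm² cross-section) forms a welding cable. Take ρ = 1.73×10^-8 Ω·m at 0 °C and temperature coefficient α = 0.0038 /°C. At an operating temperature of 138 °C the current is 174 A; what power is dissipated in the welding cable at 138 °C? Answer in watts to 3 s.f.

A = 62.4 mm² = 6.240e-05 m²
R₍0₎ = ρL/A = (1.73×10^-8)(2.21)/(6.240e-05) = 6.127×10^-4 Ω
R₍138₎ = R₍0₎(1 + αΔT) = 6.127×10^-4 × (1 + 0.0038×138) = 9.340×10^-4 Ω
P = I²R = (174)² × 9.340×10^-4 = 28.3 W

28.3 W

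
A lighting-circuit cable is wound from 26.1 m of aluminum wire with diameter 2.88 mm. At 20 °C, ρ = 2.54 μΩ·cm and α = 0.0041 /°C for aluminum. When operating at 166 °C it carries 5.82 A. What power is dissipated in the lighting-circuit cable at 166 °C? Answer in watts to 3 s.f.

5.51 W

ρ = 2.54 μΩ·cm = 2.54×10^-8 Ω·m
A = π(d/2)² = π(1.4400e-03 m)² = 6.514e-06 m²
R₍20₎ = ρL/A = (2.54×10^-8)(26.1)/(6.514e-06) = 0.1018 Ω
R₍166₎ = R₍20₎(1 + αΔT) = 0.1018 × (1 + 0.0041×146) = 0.1627 Ω
P = I²R = (5.82)² × 0.1627 = 5.51 W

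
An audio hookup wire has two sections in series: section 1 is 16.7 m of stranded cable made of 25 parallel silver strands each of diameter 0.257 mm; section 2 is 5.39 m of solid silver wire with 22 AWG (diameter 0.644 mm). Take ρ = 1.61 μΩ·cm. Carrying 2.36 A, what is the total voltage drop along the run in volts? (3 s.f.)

1.12 V

ρ = 1.61 μΩ·cm = 1.61×10^-8 Ω·m
Section 1: A_strand = π(1.2850e-04)² = 5.187e-08 m²; R₁ = ρL/(N·A_s) = (1.61×10^-8)(16.7)/(25×5.187e-08) = 0.2073 Ω
Section 2: A = π(0.644/2 mm)² = π(3.2200e-04 m)² = 3.257e-07 m²
R₂ = (1.61×10^-8)(5.39)/(3.257e-07) = 0.2664 Ω
R = R₁ + R₂ = 0.4737 Ω
V = IR = 2.36 × 0.4737 = 1.12 V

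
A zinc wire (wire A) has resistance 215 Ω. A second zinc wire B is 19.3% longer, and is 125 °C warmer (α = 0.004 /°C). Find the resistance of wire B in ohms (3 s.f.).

385 Ω

R ∝ ρL/d² with ρ ∝ (1+αΔT), so R_B/R_A = (1 + 19.3/100) × (1 + 0.004×125)
= 1.193 × 1.5 = 1.79
R_B = 1.79 × 215 = 385 Ω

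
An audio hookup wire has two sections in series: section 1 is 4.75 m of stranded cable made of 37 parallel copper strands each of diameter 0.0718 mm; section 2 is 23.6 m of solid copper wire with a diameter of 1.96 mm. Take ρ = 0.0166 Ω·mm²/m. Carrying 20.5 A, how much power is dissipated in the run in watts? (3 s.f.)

276 W

ρ = 0.0166 Ω·mm²/m = 1.66×10^-8 Ω·m
Section 1: A_strand = π(3.5900e-05)² = 4.049e-09 m²; R₁ = ρL/(N·A_s) = (1.66×10^-8)(4.75)/(37×4.049e-09) = 0.5263 Ω
Section 2: A = π(d/2)² = π(9.8000e-04 m)² = 3.017e-06 m²
R₂ = (1.66×10^-8)(23.6)/(3.017e-06) = 0.1298 Ω
R = R₁ + R₂ = 0.6562 Ω
P = I²R = (20.5)² × 0.6562 = 276 W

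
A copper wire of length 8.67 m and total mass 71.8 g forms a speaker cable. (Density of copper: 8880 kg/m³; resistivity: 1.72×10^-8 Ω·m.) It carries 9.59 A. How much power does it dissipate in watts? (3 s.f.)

14.7 W

A = m/(density·L) = 0.0718/(8880×8.67) = 9.3259e-07 m²
R = ρL/A = (1.72×10^-8)(8.67)/(9.3259e-07) = 0.1599 Ω
P = I²R = (9.59)² × 0.1599 = 14.7 W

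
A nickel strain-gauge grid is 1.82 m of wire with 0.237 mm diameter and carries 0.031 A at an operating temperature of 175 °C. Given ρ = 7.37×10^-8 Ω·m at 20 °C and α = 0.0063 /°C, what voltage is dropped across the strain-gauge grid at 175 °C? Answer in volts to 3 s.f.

0.186 V

A = π(d/2)² = π(1.1850e-04 m)² = 4.412e-08 m²
R₍20₎ = ρL/A = (7.37×10^-8)(1.82)/(4.412e-08) = 3.041 Ω
R₍175₎ = R₍20₎(1 + αΔT) = 3.041 × (1 + 0.0063×155) = 6.01 Ω
V = IR = 0.031 × 6.01 = 0.186 V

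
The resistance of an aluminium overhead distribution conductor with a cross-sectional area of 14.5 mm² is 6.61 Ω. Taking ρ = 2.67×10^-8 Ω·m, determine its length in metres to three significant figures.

A = 14.5 mm² = 1.450e-05 m²
L = RA/ρ = (6.61)(1.450e-05)/(2.67×10^-8) = 3590 m

3590 m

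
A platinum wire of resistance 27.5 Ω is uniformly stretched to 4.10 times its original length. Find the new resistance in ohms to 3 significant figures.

Volume constant ⇒ A' = A/k with k = 4.1. R' = ρ(kL)/(A/k) = k²R.
R' = 16.81 × 27.5 = 462 Ω

462 Ω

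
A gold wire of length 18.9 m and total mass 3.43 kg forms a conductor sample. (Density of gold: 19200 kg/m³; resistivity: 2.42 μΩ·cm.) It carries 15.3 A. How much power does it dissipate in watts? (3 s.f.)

11.3 W

ρ = 2.42 μΩ·cm = 2.42×10^-8 Ω·m
A = m/(density·L) = 3.43/(19200×18.9) = 9.4522e-06 m²
R = ρL/A = (2.42×10^-8)(18.9)/(9.4522e-06) = 0.04839 Ω
P = I²R = (15.3)² × 0.04839 = 11.3 W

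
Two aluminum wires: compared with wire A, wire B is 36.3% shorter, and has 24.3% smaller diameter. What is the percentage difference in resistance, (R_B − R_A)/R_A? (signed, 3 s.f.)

11.2%

R ∝ L/d², so R_B/R_A = (1 − 36.3/100) × (1 − 24.3/100)⁻²
= 0.637 × 1.745 = 1.112
(R_B − R_A)/R_A = 1.112 − 1 = 11.2%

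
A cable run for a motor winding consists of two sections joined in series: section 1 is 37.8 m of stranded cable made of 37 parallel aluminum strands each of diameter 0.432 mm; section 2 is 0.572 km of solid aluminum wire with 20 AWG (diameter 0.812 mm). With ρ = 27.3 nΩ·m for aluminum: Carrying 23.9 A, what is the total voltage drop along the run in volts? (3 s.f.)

ρ = 27.3 nΩ·m = 2.73×10^-8 Ω·m
Section 1: A_strand = π(2.1600e-04)² = 1.466e-07 m²; R₁ = ρL/(N·A_s) = (2.73×10^-8)(37.8)/(37×1.466e-07) = 0.1903 Ω
Section 2: A = π(0.812/2 mm)² = π(4.0600e-04 m)² = 5.178e-07 m²
R₂ = (2.73×10^-8)(572)/(5.178e-07) = 30.15 Ω
R = R₁ + R₂ = 30.35 Ω
V = IR = 23.9 × 30.35 = 725 V

725 V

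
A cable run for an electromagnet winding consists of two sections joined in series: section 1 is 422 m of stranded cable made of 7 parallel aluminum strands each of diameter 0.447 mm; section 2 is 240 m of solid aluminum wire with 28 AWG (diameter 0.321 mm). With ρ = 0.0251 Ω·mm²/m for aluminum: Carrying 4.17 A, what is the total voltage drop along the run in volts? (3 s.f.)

ρ = 0.0251 Ω·mm²/m = 2.51×10^-8 Ω·m
Section 1: A_strand = π(2.2350e-04)² = 1.569e-07 m²; R₁ = ρL/(N·A_s) = (2.51×10^-8)(422)/(7×1.569e-07) = 9.642 Ω
Section 2: A = π(0.321/2 mm)² = π(1.6050e-04 m)² = 8.093e-08 m²
R₂ = (2.51×10^-8)(240)/(8.093e-08) = 74.44 Ω
R = R₁ + R₂ = 84.08 Ω
V = IR = 4.17 × 84.08 = 351 V

351 V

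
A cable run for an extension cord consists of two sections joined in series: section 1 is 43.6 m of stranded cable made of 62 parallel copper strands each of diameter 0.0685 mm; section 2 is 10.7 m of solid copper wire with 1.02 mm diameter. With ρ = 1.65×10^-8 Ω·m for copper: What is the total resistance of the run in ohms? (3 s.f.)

Section 1: A_strand = π(3.4250e-05)² = 3.685e-09 m²; R₁ = ρL/(N·A_s) = (1.65×10^-8)(43.6)/(62×3.685e-09) = 3.149 Ω
Section 2: A = π(d/2)² = π(5.1000e-04 m)² = 8.171e-07 m²
R₂ = (1.65×10^-8)(10.7)/(8.171e-07) = 0.2161 Ω
R = R₁ + R₂ = 3.36 Ω

3.36 Ω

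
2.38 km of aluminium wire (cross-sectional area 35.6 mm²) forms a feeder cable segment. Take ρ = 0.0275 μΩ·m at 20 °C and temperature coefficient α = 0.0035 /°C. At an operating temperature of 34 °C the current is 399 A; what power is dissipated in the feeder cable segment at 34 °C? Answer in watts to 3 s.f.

3.07×10^5 W

ρ = 0.0275 μΩ·m = 2.75×10^-8 Ω·m
A = 35.6 mm² = 3.560e-05 m²
R₍20₎ = ρL/A = (2.75×10^-8)(2380)/(3.560e-05) = 1.838 Ω
R₍34₎ = R₍20₎(1 + αΔT) = 1.838 × (1 + 0.0035×14) = 1.929 Ω
P = I²R = (399)² × 1.929 = 3.07×10^5 W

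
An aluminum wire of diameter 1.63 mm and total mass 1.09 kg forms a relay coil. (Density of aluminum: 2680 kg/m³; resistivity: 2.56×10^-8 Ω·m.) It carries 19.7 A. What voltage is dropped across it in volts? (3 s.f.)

47.1 V

A = π(d/2)² = π(8.1500e-04 m)² = 2.0867e-06 m²
L = m/(density·A) = 1.09/(2680×2.0867e-06) = 194.9 m
R = ρL/A = (2.56×10^-8)(194.9)/(2.0867e-06) = 2.391 Ω
V = IR = 19.7 × 2.391 = 47.1 V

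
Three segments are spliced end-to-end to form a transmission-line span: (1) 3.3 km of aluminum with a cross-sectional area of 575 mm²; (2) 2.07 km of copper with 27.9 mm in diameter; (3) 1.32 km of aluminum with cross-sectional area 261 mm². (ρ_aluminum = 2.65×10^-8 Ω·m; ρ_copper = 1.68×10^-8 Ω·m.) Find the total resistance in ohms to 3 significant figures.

Seg 1: A = 575 mm² = 5.750e-04 m²
R_1 = (2.65×10^-8)(3300)/(5.750e-04) = 0.1521 Ω
Seg 2: A = π(d/2)² = π(1.3950e-02 m)² = 6.114e-04 m²
R_2 = (1.68×10^-8)(2070)/(6.114e-04) = 0.05688 Ω
Seg 3: A = 261 mm² = 2.610e-04 m²
R_3 = (2.65×10^-8)(1320)/(2.610e-04) = 0.134 Ω
R_total = R_1 + R_2 + R_3 = 0.343 Ω

0.343 Ω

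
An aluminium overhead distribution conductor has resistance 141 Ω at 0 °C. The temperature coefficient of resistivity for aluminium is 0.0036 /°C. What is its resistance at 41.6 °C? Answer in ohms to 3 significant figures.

162 Ω

ΔT = 41.6 − 0 = 41.6 °C
R = R₀(1 + αΔT) = 141 × (1 + 0.0036×41.6) = 141 × 1.15 = 162 Ω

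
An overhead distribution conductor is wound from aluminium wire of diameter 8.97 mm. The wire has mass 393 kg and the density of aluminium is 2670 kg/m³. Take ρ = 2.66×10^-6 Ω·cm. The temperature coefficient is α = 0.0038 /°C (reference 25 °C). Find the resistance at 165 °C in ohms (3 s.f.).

1.50 Ω

ρ = 2.66×10^-6 Ω·cm = 2.66×10^-8 Ω·m
A = π(d/2)² = π(4.4850e-03 m)² = 6.3194e-05 m²
L = m/(density·A) = 393/(2670×6.3194e-05) = 2329 m
R = ρL/A = (2.66×10^-8)(2329)/(6.3194e-05) = 0.9804 Ω
R(165 °C) = 0.9804 × (1 + 0.0038×140) = 1.50 Ω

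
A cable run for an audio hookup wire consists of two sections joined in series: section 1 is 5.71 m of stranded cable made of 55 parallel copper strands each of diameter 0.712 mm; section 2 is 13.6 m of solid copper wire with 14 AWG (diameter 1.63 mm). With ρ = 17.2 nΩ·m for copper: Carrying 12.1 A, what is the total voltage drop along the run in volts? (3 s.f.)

1.41 V

ρ = 17.2 nΩ·m = 1.72×10^-8 Ω·m
Section 1: A_strand = π(3.5600e-04)² = 3.982e-07 m²; R₁ = ρL/(N·A_s) = (1.72×10^-8)(5.71)/(55×3.982e-07) = 0.004485 Ω
Section 2: A = π(1.63/2 mm)² = π(8.1500e-04 m)² = 2.087e-06 m²
R₂ = (1.72×10^-8)(13.6)/(2.087e-06) = 0.1121 Ω
R = R₁ + R₂ = 0.1166 Ω
V = IR = 12.1 × 0.1166 = 1.41 V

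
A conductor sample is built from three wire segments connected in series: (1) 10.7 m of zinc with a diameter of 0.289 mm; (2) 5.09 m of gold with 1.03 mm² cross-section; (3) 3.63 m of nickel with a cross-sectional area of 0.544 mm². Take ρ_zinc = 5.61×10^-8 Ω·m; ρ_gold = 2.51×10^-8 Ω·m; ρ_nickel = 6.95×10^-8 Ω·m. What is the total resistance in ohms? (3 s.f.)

Seg 1: A = π(d/2)² = π(1.4450e-04 m)² = 6.560e-08 m²
R_1 = (5.61×10^-8)(10.7)/(6.560e-08) = 9.151 Ω
Seg 2: A = 1.03 mm² = 1.030e-06 m²
R_2 = (2.51×10^-8)(5.09)/(1.030e-06) = 0.124 Ω
Seg 3: A = 0.544 mm² = 5.440e-07 m²
R_3 = (6.95×10^-8)(3.63)/(5.440e-07) = 0.4638 Ω
R_total = R_1 + R_2 + R_3 = 9.74 Ω

9.74 Ω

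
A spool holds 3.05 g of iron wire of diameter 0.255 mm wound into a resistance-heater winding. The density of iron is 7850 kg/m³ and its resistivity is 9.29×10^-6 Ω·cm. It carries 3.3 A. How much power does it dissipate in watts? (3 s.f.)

ρ = 9.29×10^-6 Ω·cm = 9.29×10^-8 Ω·m
A = π(d/2)² = π(1.2750e-04 m)² = 5.1071e-08 m²
L = m/(density·A) = 0.00305/(7850×5.1071e-08) = 7.608 m
R = ρL/A = (9.29×10^-8)(7.608)/(5.1071e-08) = 13.84 Ω
P = I²R = (3.3)² × 13.84 = 151 W

151 W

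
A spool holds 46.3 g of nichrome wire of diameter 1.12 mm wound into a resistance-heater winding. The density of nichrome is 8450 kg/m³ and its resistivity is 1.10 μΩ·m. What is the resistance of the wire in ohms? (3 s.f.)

6.21 Ω

ρ = 1.10 μΩ·m = 1.10×10^-6 Ω·m
A = π(d/2)² = π(5.6000e-04 m)² = 9.8520e-07 m²
L = m/(density·A) = 0.0463/(8450×9.8520e-07) = 5.562 m
R = ρL/A = (1.10×10^-6)(5.562)/(9.8520e-07) = 6.21 Ω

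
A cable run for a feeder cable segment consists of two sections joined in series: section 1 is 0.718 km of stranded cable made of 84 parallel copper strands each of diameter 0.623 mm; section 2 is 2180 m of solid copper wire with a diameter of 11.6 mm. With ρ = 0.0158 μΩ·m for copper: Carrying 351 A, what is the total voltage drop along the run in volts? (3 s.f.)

270 V

ρ = 0.0158 μΩ·m = 1.58×10^-8 Ω·m
Section 1: A_strand = π(3.1150e-04)² = 3.048e-07 m²; R₁ = ρL/(N·A_s) = (1.58×10^-8)(718)/(84×3.048e-07) = 0.443 Ω
Section 2: A = π(d/2)² = π(5.8000e-03 m)² = 1.057e-04 m²
R₂ = (1.58×10^-8)(2180)/(1.057e-04) = 0.3259 Ω
R = R₁ + R₂ = 0.769 Ω
V = IR = 351 × 0.769 = 270 V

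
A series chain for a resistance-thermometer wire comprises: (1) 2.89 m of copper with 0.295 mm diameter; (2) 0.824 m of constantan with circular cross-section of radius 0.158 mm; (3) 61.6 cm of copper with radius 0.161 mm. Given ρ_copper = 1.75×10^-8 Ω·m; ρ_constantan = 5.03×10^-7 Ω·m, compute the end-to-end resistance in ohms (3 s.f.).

Seg 1: A = π(d/2)² = π(1.4750e-04 m)² = 6.835e-08 m²
R_1 = (1.75×10^-8)(2.89)/(6.835e-08) = 0.7399 Ω
Seg 2: A = πr² = π(1.5800e-04 m)² = 7.843e-08 m²
R_2 = (5.03×10^-7)(0.824)/(7.843e-08) = 5.285 Ω
Seg 3: A = πr² = π(1.6100e-04 m)² = 8.143e-08 m²
R_3 = (1.75×10^-8)(0.616)/(8.143e-08) = 0.1324 Ω
R_total = R_1 + R_2 + R_3 = 6.16 Ω

6.16 Ω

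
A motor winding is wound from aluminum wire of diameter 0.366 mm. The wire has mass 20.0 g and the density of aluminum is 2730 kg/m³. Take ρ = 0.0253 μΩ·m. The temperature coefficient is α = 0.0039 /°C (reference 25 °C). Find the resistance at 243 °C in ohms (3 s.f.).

ρ = 0.0253 μΩ·m = 2.53×10^-8 Ω·m
A = π(d/2)² = π(1.8300e-04 m)² = 1.0521e-07 m²
L = m/(density·A) = 0.02/(2730×1.0521e-07) = 69.63 m
R = ρL/A = (2.53×10^-8)(69.63)/(1.0521e-07) = 16.74 Ω
R(243 °C) = 16.74 × (1 + 0.0039×218) = 31.0 Ω

31.0 Ω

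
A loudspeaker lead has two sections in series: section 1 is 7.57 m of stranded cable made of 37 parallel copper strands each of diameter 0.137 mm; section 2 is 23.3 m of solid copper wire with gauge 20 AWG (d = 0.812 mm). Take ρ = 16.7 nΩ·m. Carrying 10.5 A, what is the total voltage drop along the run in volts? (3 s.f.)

10.3 V

ρ = 16.7 nΩ·m = 1.67×10^-8 Ω·m
Section 1: A_strand = π(6.8500e-05)² = 1.474e-08 m²; R₁ = ρL/(N·A_s) = (1.67×10^-8)(7.57)/(37×1.474e-08) = 0.2318 Ω
Section 2: A = π(0.812/2 mm)² = π(4.0600e-04 m)² = 5.178e-07 m²
R₂ = (1.67×10^-8)(23.3)/(5.178e-07) = 0.7514 Ω
R = R₁ + R₂ = 0.9832 Ω
V = IR = 10.5 × 0.9832 = 10.3 V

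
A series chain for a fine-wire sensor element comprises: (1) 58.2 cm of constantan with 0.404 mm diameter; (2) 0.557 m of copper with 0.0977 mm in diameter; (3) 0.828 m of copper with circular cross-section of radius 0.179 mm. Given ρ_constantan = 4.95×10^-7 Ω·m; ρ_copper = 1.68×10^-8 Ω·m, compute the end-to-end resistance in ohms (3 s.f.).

Seg 1: A = π(d/2)² = π(2.0200e-04 m)² = 1.282e-07 m²
R_1 = (4.95×10^-7)(0.582)/(1.282e-07) = 2.247 Ω
Seg 2: A = π(d/2)² = π(4.8850e-05 m)² = 7.497e-09 m²
R_2 = (1.68×10^-8)(0.557)/(7.497e-09) = 1.248 Ω
Seg 3: A = πr² = π(1.7900e-04 m)² = 1.007e-07 m²
R_3 = (1.68×10^-8)(0.828)/(1.007e-07) = 0.1382 Ω
R_total = R_1 + R_2 + R_3 = 3.63 Ω

3.63 Ω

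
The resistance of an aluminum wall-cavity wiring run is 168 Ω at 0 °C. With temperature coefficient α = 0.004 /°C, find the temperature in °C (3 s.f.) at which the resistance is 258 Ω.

134 °C

R = R₀(1 + α(T − T₀)) ⇒ T = T₀ + (R/R₀ − 1)/α
T = 0 + (258/168 − 1)/0.004 = 0 + (0.5357)/0.004 = 134 °C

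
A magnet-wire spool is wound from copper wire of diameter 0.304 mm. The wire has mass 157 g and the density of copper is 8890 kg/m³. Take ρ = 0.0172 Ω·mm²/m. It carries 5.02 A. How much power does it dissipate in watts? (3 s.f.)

ρ = 0.0172 Ω·mm²/m = 1.72×10^-8 Ω·m
A = π(d/2)² = π(1.5200e-04 m)² = 7.2583e-08 m²
L = m/(density·A) = 0.157/(8890×7.2583e-08) = 243.3 m
R = ρL/A = (1.72×10^-8)(243.3)/(7.2583e-08) = 57.66 Ω
P = I²R = (5.02)² × 57.66 = 1450 W

1450 W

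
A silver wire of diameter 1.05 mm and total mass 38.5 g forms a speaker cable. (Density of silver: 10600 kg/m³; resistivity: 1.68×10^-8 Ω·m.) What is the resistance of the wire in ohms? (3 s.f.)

A = π(d/2)² = π(5.2500e-04 m)² = 8.6590e-07 m²
L = m/(density·A) = 0.0385/(10600×8.6590e-07) = 4.195 m
R = ρL/A = (1.68×10^-8)(4.195)/(8.6590e-07) = 0.0814 Ω

0.0814 Ω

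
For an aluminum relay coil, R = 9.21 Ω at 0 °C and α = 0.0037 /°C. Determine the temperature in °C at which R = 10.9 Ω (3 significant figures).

R = R₀(1 + α(T − T₀)) ⇒ T = T₀ + (R/R₀ − 1)/α
T = 0 + (10.9/9.21 − 1)/0.0037 = 0 + (0.1835)/0.0037 = 49.6 °C

49.6 °C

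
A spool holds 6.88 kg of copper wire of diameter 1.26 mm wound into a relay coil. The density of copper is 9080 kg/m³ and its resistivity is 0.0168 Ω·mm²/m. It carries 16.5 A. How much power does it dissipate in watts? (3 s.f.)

2230 W

ρ = 0.0168 Ω·mm²/m = 1.68×10^-8 Ω·m
A = π(d/2)² = π(6.3000e-04 m)² = 1.2469e-06 m²
L = m/(density·A) = 6.88/(9080×1.2469e-06) = 607.7 m
R = ρL/A = (1.68×10^-8)(607.7)/(1.2469e-06) = 8.187 Ω
P = I²R = (16.5)² × 8.187 = 2230 W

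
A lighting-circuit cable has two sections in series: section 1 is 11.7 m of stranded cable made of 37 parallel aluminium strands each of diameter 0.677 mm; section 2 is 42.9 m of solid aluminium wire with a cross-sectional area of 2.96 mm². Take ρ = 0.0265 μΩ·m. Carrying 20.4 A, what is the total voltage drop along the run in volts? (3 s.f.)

8.31 V

ρ = 0.0265 μΩ·m = 2.65×10^-8 Ω·m
Section 1: A_strand = π(3.3850e-04)² = 3.600e-07 m²; R₁ = ρL/(N·A_s) = (2.65×10^-8)(11.7)/(37×3.600e-07) = 0.02328 Ω
Section 2: A = 2.96 mm² = 2.960e-06 m²
R₂ = (2.65×10^-8)(42.9)/(2.960e-06) = 0.3841 Ω
R = R₁ + R₂ = 0.4073 Ω
V = IR = 20.4 × 0.4073 = 8.31 V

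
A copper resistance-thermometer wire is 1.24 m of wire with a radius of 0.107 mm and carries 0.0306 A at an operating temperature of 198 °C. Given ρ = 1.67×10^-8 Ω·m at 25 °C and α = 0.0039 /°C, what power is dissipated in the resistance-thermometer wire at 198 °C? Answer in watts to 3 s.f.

A = πr² = π(1.0700e-04 m)² = 3.597e-08 m²
R₍25₎ = ρL/A = (1.67×10^-8)(1.24)/(3.597e-08) = 0.5757 Ω
R₍198₎ = R₍25₎(1 + αΔT) = 0.5757 × (1 + 0.0039×173) = 0.9642 Ω
P = I²R = (0.0306)² × 0.9642 = 9.03×10^-4 W

9.03×10^-4 W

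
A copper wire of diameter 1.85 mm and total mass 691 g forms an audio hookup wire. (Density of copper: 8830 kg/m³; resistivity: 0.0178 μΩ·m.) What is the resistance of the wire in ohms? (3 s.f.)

0.193 Ω

ρ = 0.0178 μΩ·m = 1.78×10^-8 Ω·m
A = π(d/2)² = π(9.2500e-04 m)² = 2.6880e-06 m²
L = m/(density·A) = 0.691/(8830×2.6880e-06) = 29.11 m
R = ρL/A = (1.78×10^-8)(29.11)/(2.6880e-06) = 0.193 Ω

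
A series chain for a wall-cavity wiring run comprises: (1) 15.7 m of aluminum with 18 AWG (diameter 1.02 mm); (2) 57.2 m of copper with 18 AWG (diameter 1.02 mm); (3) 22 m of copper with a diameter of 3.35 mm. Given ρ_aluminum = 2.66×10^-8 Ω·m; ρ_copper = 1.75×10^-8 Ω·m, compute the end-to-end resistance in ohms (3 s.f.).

Seg 1: A = π(1.02/2 mm)² = π(5.1000e-04 m)² = 8.171e-07 m²
R_1 = (2.66×10^-8)(15.7)/(8.171e-07) = 0.5111 Ω
Seg 2: A = π(1.02/2 mm)² = π(5.1000e-04 m)² = 8.171e-07 m²
R_2 = (1.75×10^-8)(57.2)/(8.171e-07) = 1.225 Ω
Seg 3: A = π(d/2)² = π(1.6750e-03 m)² = 8.814e-06 m²
R_3 = (1.75×10^-8)(22)/(8.814e-06) = 0.04368 Ω
R_total = R_1 + R_2 + R_3 = 1.78 Ω

1.78 Ω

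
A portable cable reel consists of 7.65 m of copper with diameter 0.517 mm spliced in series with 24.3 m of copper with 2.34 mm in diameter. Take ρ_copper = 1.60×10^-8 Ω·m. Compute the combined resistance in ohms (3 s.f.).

0.673 Ω

Segment 1: A = π(d/2)² = π(2.5850e-04 m)² = 2.099e-07 m²
R₁ = ρL/A = (1.60×10^-8)(7.65)/(2.099e-07) = 0.5831 Ω
Segment 2: A = π(d/2)² = π(1.1700e-03 m)² = 4.301e-06 m²
R₂ = (1.60×10^-8)(24.3)/(4.301e-06) = 0.09041 Ω
R = R₁ + R₂ = 0.673 Ω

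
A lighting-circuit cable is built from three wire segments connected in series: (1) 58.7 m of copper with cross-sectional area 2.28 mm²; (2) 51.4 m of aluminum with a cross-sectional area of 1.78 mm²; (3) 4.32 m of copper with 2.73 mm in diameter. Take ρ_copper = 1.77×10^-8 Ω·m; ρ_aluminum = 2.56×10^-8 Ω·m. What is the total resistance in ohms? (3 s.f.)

1.21 Ω

Seg 1: A = 2.28 mm² = 2.280e-06 m²
R_1 = (1.77×10^-8)(58.7)/(2.280e-06) = 0.4557 Ω
Seg 2: A = 1.78 mm² = 1.780e-06 m²
R_2 = (2.56×10^-8)(51.4)/(1.780e-06) = 0.7392 Ω
Seg 3: A = π(d/2)² = π(1.3650e-03 m)² = 5.853e-06 m²
R_3 = (1.77×10^-8)(4.32)/(5.853e-06) = 0.01306 Ω
R_total = R_1 + R_2 + R_3 = 1.21 Ω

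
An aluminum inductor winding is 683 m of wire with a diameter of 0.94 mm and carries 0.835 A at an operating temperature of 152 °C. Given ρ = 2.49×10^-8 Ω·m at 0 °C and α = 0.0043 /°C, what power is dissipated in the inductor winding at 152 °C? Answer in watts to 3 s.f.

28.3 W

A = π(d/2)² = π(4.7000e-04 m)² = 6.940e-07 m²
R₍0₎ = ρL/A = (2.49×10^-8)(683)/(6.940e-07) = 24.51 Ω
R₍152₎ = R₍0₎(1 + αΔT) = 24.51 × (1 + 0.0043×152) = 40.52 Ω
P = I²R = (0.835)² × 40.52 = 28.3 W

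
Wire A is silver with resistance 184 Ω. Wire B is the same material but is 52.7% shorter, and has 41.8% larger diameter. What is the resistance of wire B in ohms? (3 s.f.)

R ∝ L/d², so R_B/R_A = (1 − 52.7/100) × (1 + 41.8/100)⁻²
= 0.473 × 0.4973 = 0.2352
R_B = 0.2352 × 184 = 43.3 Ω

43.3 Ω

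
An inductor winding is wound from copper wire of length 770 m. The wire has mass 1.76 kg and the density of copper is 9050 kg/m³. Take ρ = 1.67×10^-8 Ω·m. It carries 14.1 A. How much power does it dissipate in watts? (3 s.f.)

A = m/(density·L) = 1.76/(9050×770) = 2.5257e-07 m²
R = ρL/A = (1.67×10^-8)(770)/(2.5257e-07) = 50.91 Ω
P = I²R = (14.1)² × 50.91 = 10100 W

10100 W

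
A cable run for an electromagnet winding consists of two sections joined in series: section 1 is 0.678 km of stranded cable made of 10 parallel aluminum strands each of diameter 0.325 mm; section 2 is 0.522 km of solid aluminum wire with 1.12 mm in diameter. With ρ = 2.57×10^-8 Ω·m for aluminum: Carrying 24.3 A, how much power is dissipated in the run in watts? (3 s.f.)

20400 W

Section 1: A_strand = π(1.6250e-04)² = 8.296e-08 m²; R₁ = ρL/(N·A_s) = (2.57×10^-8)(678)/(10×8.296e-08) = 21 Ω
Section 2: A = π(d/2)² = π(5.6000e-04 m)² = 9.852e-07 m²
R₂ = (2.57×10^-8)(522)/(9.852e-07) = 13.62 Ω
R = R₁ + R₂ = 34.62 Ω
P = I²R = (24.3)² × 34.62 = 20400 W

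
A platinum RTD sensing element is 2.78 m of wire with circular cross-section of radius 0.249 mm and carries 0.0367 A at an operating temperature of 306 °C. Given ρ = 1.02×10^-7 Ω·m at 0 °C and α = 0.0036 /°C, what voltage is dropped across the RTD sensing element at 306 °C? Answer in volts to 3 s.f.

0.112 V

A = πr² = π(2.4900e-04 m)² = 1.948e-07 m²
R₍0₎ = ρL/A = (1.02×10^-7)(2.78)/(1.948e-07) = 1.456 Ω
R₍306₎ = R₍0₎(1 + αΔT) = 1.456 × (1 + 0.0036×306) = 3.059 Ω
V = IR = 0.0367 × 3.059 = 0.112 V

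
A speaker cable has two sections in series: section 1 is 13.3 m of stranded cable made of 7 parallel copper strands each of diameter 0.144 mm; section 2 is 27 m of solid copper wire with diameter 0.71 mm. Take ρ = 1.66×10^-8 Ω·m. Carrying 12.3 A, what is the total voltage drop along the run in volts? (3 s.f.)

37.7 V

Section 1: A_strand = π(7.2000e-05)² = 1.629e-08 m²; R₁ = ρL/(N·A_s) = (1.66×10^-8)(13.3)/(7×1.629e-08) = 1.937 Ω
Section 2: A = π(d/2)² = π(3.5500e-04 m)² = 3.959e-07 m²
R₂ = (1.66×10^-8)(27)/(3.959e-07) = 1.132 Ω
R = R₁ + R₂ = 3.069 Ω
V = IR = 12.3 × 3.069 = 37.7 V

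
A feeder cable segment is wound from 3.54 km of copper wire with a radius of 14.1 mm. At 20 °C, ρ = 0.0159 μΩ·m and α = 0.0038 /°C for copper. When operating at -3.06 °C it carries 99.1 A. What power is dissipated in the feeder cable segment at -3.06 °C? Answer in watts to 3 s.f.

ρ = 0.0159 μΩ·m = 1.59×10^-8 Ω·m
A = πr² = π(1.4100e-02 m)² = 6.246e-04 m²
R₍20₎ = ρL/A = (1.59×10^-8)(3540)/(6.246e-04) = 0.09012 Ω
R₍-3.06₎ = R₍20₎(1 + αΔT) = 0.09012 × (1 + 0.0038×-23.1) = 0.08222 Ω
P = I²R = (99.1)² × 0.08222 = 807 W

807 W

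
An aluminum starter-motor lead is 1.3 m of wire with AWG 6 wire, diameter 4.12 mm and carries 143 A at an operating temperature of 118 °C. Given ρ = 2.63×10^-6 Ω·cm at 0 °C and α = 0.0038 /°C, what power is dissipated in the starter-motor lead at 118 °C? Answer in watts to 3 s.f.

76.0 W

ρ = 2.63×10^-6 Ω·cm = 2.63×10^-8 Ω·m
A = π(4.12/2 mm)² = π(2.0600e-03 m)² = 1.333e-05 m²
R₍0₎ = ρL/A = (2.63×10^-8)(1.3)/(1.333e-05) = 0.002565 Ω
R₍118₎ = R₍0₎(1 + αΔT) = 0.002565 × (1 + 0.0038×118) = 0.003715 Ω
P = I²R = (143)² × 0.003715 = 76.0 W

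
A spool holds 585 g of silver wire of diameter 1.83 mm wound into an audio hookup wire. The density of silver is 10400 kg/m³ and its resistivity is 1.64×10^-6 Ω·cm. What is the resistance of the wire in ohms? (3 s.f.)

0.133 Ω

ρ = 1.64×10^-6 Ω·cm = 1.64×10^-8 Ω·m
A = π(d/2)² = π(9.1500e-04 m)² = 2.6302e-06 m²
L = m/(density·A) = 0.585/(10400×2.6302e-06) = 21.39 m
R = ρL/A = (1.64×10^-8)(21.39)/(2.6302e-06) = 0.133 Ω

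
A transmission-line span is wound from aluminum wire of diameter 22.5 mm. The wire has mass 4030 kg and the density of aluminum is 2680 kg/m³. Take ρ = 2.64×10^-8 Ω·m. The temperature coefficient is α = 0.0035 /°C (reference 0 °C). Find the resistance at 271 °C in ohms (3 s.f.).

0.489 Ω

A = π(d/2)² = π(1.1250e-02 m)² = 3.9761e-04 m²
L = m/(density·A) = 4030/(2680×3.9761e-04) = 3782 m
R = ρL/A = (2.64×10^-8)(3782)/(3.9761e-04) = 0.2511 Ω
R(271 °C) = 0.2511 × (1 + 0.0035×271) = 0.489 Ω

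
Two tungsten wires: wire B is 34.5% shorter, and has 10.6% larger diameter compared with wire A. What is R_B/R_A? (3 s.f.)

0.535

R ∝ L/d², so R_B/R_A = (1 − 34.5/100) × (1 + 10.6/100)⁻²
= 0.655 × 0.8175 = 0.535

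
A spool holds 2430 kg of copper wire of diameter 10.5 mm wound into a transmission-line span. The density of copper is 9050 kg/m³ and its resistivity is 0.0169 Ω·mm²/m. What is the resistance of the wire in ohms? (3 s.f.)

ρ = 0.0169 Ω·mm²/m = 1.69×10^-8 Ω·m
A = π(d/2)² = π(5.2500e-03 m)² = 8.6590e-05 m²
L = m/(density·A) = 2430/(9050×8.6590e-05) = 3101 m
R = ρL/A = (1.69×10^-8)(3101)/(8.6590e-05) = 0.605 Ω

0.605 Ω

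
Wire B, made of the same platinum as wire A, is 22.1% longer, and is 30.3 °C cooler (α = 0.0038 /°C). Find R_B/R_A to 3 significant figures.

1.08

R ∝ ρL/d² with ρ ∝ (1+αΔT), so R_B/R_A = (1 + 22.1/100) × (1 − 0.0038×30.3)
= 1.221 × 0.8849 = 1.08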